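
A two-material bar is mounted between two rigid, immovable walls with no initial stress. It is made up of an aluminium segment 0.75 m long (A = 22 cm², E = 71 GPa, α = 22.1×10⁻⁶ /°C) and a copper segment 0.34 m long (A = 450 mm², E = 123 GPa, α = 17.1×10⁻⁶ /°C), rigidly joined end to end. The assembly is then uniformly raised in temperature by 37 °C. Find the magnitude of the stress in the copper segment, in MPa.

σ ≈ 168 MPa (compressive)

Free thermal expansion of the whole bar: Σ αᵢΔT Lᵢ = 22.1×10⁻⁶×37×750 + 17.1×10⁻⁶×37×340 = 0.8284 mm.
Since the ends are fixed, an axial force P builds up, equal in every segment, with P · Σ Lᵢ/(AᵢEᵢ) = δ_free.
The series flexibility is Σ Lᵢ/(AᵢEᵢ) = 750/(2200×71×10³) + 340/(450×123×10³) = 1.094×10⁻⁵ mm/N.
Hence P = δ_free / Σ(L/AE) = 0.8284/1.094×10⁻⁵ = 75.69 kN (compressive).
σ_{copper} = P / A = 75690 / 450 = 168.2 MPa.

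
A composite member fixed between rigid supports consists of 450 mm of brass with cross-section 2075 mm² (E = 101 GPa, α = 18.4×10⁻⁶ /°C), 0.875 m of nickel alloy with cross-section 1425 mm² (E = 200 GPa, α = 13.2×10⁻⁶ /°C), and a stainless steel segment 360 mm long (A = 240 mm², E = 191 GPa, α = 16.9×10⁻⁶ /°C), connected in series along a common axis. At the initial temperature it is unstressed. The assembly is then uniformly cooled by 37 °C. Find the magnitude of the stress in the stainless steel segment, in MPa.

Free thermal contraction of the whole bar: Σ αᵢΔT Lᵢ = 18.4×10⁻⁶×37×450 + 13.2×10⁻⁶×37×875 + 16.9×10⁻⁶×37×360 = 0.9588 mm.
The rigid supports impose zero overall length change; the single axial force P common to all segments must satisfy P Σ Lᵢ/(AᵢEᵢ) = δ_free.
The series flexibility is Σ Lᵢ/(AᵢEᵢ) = 450/(2075×101×10³) + 875/(1425×200×10³) + 360/(240×191×10³) = 1.307×10⁻⁵ mm/N.
P = 0.9588 / 1.307×10⁻⁵ = 73360 N = 73.36 kN, tensile.
σ_{stainless steel} = P / A = 73360 / 240 = 305.6 MPa.

σ ≈ 306 MPa (tensile)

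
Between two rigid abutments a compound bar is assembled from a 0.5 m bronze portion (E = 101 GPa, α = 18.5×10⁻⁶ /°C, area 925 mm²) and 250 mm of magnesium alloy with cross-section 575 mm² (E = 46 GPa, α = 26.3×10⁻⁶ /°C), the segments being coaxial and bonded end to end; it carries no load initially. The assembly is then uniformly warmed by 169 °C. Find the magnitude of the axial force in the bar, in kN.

P ≈ 181 kN (compressive)

With the walls removed the bar would change length by δ_free = Σ αᵢΔT Lᵢ = 18.5×10⁻⁶×169×500 + 26.3×10⁻⁶×169×250 = 2.674 mm.
Since the ends are fixed, an axial force P builds up, equal in every segment, with P · Σ Lᵢ/(AᵢEᵢ) = δ_free.
The series flexibility is Σ Lᵢ/(AᵢEᵢ) = 500/(925×101×10³) + 250/(575×46×10³) = 1.48×10⁻⁵ mm/N.
Hence P = δ_free / Σ(L/AE) = 2.674/1.48×10⁻⁵ = 180.7 kN (compressive).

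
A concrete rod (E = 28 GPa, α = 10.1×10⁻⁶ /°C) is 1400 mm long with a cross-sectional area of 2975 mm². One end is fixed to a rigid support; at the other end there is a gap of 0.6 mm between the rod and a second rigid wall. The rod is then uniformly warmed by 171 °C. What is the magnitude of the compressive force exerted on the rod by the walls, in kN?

P ≈ 108 kN

If the wall were absent the rod would grow by αΔT L = 10.1×10⁻⁶ × 171 × 1400 = 2.418 mm.
This exceeds the 0.6 mm gap, so the wall pushes back. The portion of expansion that must be recovered elastically is δ_free − gap = 2.418 − 0.6 = 1.818 mm.
So σ = E(δ_free − g)/L = 28×10³ × 1.818/1400 = 36.36 MPa.
P = σA = 36.36 × 2975 = 108.2 kN.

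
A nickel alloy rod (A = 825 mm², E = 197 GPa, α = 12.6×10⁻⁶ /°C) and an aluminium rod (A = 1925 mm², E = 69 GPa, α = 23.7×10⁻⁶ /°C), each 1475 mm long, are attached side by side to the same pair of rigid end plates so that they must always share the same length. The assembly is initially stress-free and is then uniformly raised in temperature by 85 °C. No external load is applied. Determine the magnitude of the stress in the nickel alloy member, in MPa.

The aluminium has the larger α, so on heating it would change length more than the nickel alloy if both were free. The rigid plates force a common final length, so the aluminium is put into compression and the nickel alloy into tension, with equal and opposite forces P (no external load).
Compatibility of the two members (thermal + elastic change equal): (α₁ − α₂)ΔT = P·[1/(A₁E₁) + 1/(A₂E₂)].
|α₁ − α₂|·ΔT = 11.1×10⁻⁶ × 85 = 0.0009435.
1/(A₁E₁) + 1/(A₂E₂) = 1/(825×197×10³) + 1/(1925×69×10³) = 1.368×10⁻⁸ N⁻¹.
So P = 0.0009435 / 1.368×10⁻⁸ = 68.96 kN.
σ_{nickel alloy} = P/A₁ = 68960/825 = 83.59 MPa, tensile.

σ ≈ 83.6 MPa (tensile)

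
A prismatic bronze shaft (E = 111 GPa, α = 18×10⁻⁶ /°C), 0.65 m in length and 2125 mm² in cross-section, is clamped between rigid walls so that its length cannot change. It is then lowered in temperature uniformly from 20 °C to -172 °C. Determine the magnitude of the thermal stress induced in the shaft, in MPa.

Because both ends are immovable the net strain is zero, and the suppressed thermal strain is αΔT = 18×10⁻⁶ × 192 = 3456×10⁻⁶.
Hence σ = E·αΔT = 111×10³ × 3456×10⁻⁶ = 383.6 MPa, tensile.

σ ≈ 384 MPa (tensile)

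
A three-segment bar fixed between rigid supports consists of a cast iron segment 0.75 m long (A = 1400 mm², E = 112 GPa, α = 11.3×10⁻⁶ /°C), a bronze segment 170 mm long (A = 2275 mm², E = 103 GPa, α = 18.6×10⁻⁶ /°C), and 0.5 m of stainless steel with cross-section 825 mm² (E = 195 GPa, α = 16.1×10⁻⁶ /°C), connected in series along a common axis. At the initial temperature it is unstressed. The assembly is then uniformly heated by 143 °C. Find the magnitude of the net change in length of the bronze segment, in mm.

|ΔL| ≈ 0.215 mm

Free thermal expansion of the whole bar: Σ αᵢΔT Lᵢ = 11.3×10⁻⁶×143×750 + 18.6×10⁻⁶×143×170 + 16.1×10⁻⁶×143×500 = 2.815 mm.
The rigid supports impose zero overall length change; the single axial force P common to all segments must satisfy P Σ Lᵢ/(AᵢEᵢ) = δ_free.
The series flexibility is Σ Lᵢ/(AᵢEᵢ) = 750/(1400×112×10³) + 170/(2275×103×10³) + 500/(825×195×10³) = 8.617×10⁻⁶ mm/N.
Hence P = δ_free / Σ(L/AE) = 2.815/8.617×10⁻⁶ = 326.7 kN (compressive).
For the bronze segment, free thermal change = 18.6×10⁻⁶×143×170 = 0.4522 mm and elastic change from P = 326700×170/(2275×103×10³) = 0.237 mm; these oppose, so the net change is 0.215 mm (segment lengthens).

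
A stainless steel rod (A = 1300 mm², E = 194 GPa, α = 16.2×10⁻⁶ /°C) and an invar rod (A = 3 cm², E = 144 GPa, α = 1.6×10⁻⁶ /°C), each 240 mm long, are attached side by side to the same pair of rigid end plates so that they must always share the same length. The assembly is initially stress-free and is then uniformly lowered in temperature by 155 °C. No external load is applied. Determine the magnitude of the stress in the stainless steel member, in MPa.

σ ≈ 64.2 MPa (tensile)

Equilibrium of a rigid end plate with no external load gives equal and opposite internal forces ±P in the two members. Since α_{stainless steel} > α_{invar}, cooling drives the stainless steel into tension and the invar into compression.
Compatibility of the two members (thermal + elastic change equal): (α₁ − α₂)ΔT = P·[1/(A₁E₁) + 1/(A₂E₂)].
|α₁ − α₂|·ΔT = 14.6×10⁻⁶ × 155 = 0.002263.
1/(A₁E₁) + 1/(A₂E₂) = 1/(1300×194×10³) + 1/(300×144×10³) = 2.711×10⁻⁸ N⁻¹.
So P = 0.002263 / 2.711×10⁻⁸ = 83.46 kN.
σ_{stainless steel} = P/A₁ = 83460/1300 = 64.2 MPa, tensile.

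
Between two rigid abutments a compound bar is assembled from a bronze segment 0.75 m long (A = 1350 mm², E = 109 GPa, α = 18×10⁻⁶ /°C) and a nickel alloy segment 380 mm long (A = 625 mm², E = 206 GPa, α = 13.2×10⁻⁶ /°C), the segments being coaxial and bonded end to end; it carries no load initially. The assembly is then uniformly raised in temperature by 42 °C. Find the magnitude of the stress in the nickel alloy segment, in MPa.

If the supports were absent, the total length change would be Σ αᵢΔT Lᵢ = 18×10⁻⁶×42×750 + 13.2×10⁻⁶×42×380 = 0.7777 mm.
The walls prevent any net length change, so an axial force P (same in every segment) develops. Compatibility: P · Σ Lᵢ/(AᵢEᵢ) = δ_free.
The series flexibility is Σ Lᵢ/(AᵢEᵢ) = 750/(1350×109×10³) + 380/(625×206×10³) = 8.048×10⁻⁶ mm/N.
So P = 0.7777 / 8.048×10⁻⁶ = 96.63 kN, compressive.
σ_{nickel alloy} = P / A = 96630 / 625 = 154.6 MPa.

σ ≈ 155 MPa (compressive)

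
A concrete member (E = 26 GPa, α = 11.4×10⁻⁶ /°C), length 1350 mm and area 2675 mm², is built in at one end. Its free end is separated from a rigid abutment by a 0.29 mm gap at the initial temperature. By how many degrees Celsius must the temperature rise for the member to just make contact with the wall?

ΔT ≈ 18.8 °C

The gap closes when αΔT L = 0.29 mm, since the member is still unstressed at that instant.
ΔT = 0.29 / (11.4×10⁻⁶ × 1350) = 18.84 °C.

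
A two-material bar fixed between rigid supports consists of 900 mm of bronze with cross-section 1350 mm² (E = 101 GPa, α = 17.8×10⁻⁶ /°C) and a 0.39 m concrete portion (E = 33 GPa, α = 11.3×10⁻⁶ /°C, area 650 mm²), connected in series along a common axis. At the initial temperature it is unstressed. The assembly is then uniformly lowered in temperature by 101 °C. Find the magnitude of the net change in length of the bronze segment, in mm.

With the walls removed the bar would change length by δ_free = Σ αᵢΔT Lᵢ = 17.8×10⁻⁶×101×900 + 11.3×10⁻⁶×101×390 = 2.063 mm.
Since the ends are fixed, an axial force P builds up, equal in every segment, with P · Σ Lᵢ/(AᵢEᵢ) = δ_free.
The series flexibility is Σ Lᵢ/(AᵢEᵢ) = 900/(1350×101×10³) + 390/(650×33×10³) = 2.478×10⁻⁵ mm/N.
P = 2.063 / 2.478×10⁻⁵ = 83250 N = 83.25 kN, tensile.
For the bronze segment, free thermal change = 17.8×10⁻⁶×101×900 = 1.618 mm and elastic change from P = 83250×900/(1350×101×10³) = 0.5495 mm; these oppose, so the net change is 1.07 mm (segment shortens).

|ΔL| ≈ 1.07 mm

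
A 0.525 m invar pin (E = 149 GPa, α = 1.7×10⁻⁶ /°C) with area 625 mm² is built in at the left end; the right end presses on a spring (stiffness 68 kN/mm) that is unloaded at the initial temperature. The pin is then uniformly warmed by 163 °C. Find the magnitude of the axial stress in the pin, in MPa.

σ ≈ 11.4 MPa (compressive)

The unrestrained thermal change is αΔT L = 1.7×10⁻⁶ × 163 × 525 = 0.1455 mm.
Let P be the compressive force at the spring. The pin shortens elastically by PL/(AE) and the spring compresses by P/k; together these equal δ_free.
P [ L/(AE) + 1/k ] = δ_free → P [ 525/(625×149×10³) + 1/(68×10³) ] = 0.1455.
P = 0.1455 / 2.034×10⁻⁵ = 7151 N.
σ = P/A = 7151/625 = 11.44 MPa.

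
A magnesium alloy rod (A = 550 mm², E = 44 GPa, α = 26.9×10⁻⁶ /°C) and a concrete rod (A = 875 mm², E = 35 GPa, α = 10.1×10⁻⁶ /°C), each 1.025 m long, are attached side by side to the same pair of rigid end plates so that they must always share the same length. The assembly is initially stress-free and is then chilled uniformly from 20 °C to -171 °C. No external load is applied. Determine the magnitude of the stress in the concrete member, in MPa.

σ ≈ 49.6 MPa (compressive)

The magnesium alloy has the larger α, so on cooling it would change length more than the concrete if both were free. The rigid plates force a common final length, so the magnesium alloy is put into tension and the concrete into compression, with equal and opposite forces P (no external load).
Setting the final lengths equal and cancelling L: (α₁ − α₂)ΔT = P/(A₁E₁) + P/(A₂E₂).
|α₁ − α₂|·ΔT = 16.8×10⁻⁶ × 191 = 0.003209.
1/(A₁E₁) + 1/(A₂E₂) = 1/(550×44×10³) + 1/(875×35×10³) = 7.398×10⁻⁸ N⁻¹.
P = 0.003209 / 7.398×10⁻⁸ = 43380 N = 43.38 kN.
σ_{concrete} = P/A₂ = 43380/875 = 49.57 MPa, compressive.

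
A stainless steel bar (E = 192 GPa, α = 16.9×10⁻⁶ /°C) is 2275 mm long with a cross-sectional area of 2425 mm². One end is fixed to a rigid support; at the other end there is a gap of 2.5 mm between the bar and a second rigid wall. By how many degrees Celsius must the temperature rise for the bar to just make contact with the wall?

ΔT ≈ 65 °C

The gap closes when αΔT L = 2.5 mm, since the bar is still unstressed at that instant.
ΔT = 2.5 / (16.9×10⁻⁶ × 2275) = 65.02 °C.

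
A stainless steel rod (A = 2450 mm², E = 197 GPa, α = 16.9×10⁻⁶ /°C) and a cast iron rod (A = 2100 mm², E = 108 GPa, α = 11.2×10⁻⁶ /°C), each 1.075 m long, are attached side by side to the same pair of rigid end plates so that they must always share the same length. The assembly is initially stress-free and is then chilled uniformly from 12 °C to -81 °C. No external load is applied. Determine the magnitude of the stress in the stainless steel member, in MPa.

σ ≈ 33.4 MPa (tensile)

Equilibrium of a rigid end plate with no external load gives equal and opposite internal forces ±P in the two members. Since α_{stainless steel} > α_{cast iron}, cooling drives the stainless steel into tension and the cast iron into compression.
Setting the final lengths equal and cancelling L: (α₁ − α₂)ΔT = P/(A₁E₁) + P/(A₂E₂).
|α₁ − α₂|·ΔT = 5.7×10⁻⁶ × 93 = 0.0005301.
1/(A₁E₁) + 1/(A₂E₂) = 1/(2450×197×10³) + 1/(2100×108×10³) = 6.481×10⁻⁹ N⁻¹.
P = 0.0005301 / 6.481×10⁻⁹ = 81790 N = 81.79 kN.
σ_{stainless steel} = P/A₁ = 81790/2450 = 33.38 MPa, tensile.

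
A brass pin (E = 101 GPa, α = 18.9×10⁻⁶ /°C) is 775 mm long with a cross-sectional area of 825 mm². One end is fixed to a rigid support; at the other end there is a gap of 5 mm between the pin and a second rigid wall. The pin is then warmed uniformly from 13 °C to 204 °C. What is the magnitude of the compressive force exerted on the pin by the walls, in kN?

P ≈ 0 kN

Free thermal elongation = αΔT L = 18.9×10⁻⁶ × 191 × 775 = 2.798 mm.
This is smaller than the 5 mm clearance, so the pin expands freely without reaching the stop — the stress is zero.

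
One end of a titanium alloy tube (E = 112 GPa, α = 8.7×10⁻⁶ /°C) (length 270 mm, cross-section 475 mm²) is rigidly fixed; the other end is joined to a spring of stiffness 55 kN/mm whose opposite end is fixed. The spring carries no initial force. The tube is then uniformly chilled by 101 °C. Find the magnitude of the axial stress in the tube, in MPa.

σ ≈ 21.5 MPa (tensile)

Free thermal contraction: δ_free = αΔT L = 8.7×10⁻⁶ × 101 × 270 = 0.2372 mm.
With a force P in the spring, the elastic change of the tube is PL/(AE) and that of the spring is P/k; compatibility requires their sum to equal δ_free.
So P = δ_free / [L/(AE) + 1/k] = 0.2372 / [ 270/(475×112×10³) + 1/(55×10³) ].
P = 0.2372 / 2.326×10⁻⁵ = 10200 N.
σ = P/A = 10200/475 = 21.48 MPa.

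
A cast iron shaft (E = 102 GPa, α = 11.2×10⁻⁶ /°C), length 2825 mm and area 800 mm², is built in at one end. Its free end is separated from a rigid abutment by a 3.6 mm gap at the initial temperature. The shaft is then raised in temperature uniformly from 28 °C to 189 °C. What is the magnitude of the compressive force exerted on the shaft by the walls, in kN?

P ≈ 43.2 kN

Unrestrained expansion: δ_free = αΔT L = 11.2×10⁻⁶ × 161 × 2825 = 5.094 mm.
After closing the 3.6 mm clearance, 5.094 − 3.6 = 1.494 mm of expansion remains to be suppressed by the wall.
Compatibility: PL/(AE) = 1.494 mm, so σ = P/A = E × (1.494/2825) = 53.94 MPa.
Force on the wall = σA = 53.94 × 800 mm² = 43.16 kN.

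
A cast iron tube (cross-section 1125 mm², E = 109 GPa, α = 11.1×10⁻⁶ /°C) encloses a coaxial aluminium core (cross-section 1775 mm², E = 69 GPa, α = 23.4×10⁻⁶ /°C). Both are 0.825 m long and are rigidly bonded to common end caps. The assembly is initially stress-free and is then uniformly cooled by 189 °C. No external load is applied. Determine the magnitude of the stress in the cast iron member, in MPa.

σ ≈ 127 MPa (compressive)

Both members must finish at the same length. With the larger α, the aluminium tends to over-contract; the plates restrain it, putting the aluminium in tension and the cast iron in compression. With no external load the two internal forces are equal and opposite, magnitude P.
Equating the net (thermal + elastic) strains gives |α₁ − α₂|·ΔT = P·[1/(A₁E₁) + 1/(A₂E₂)].
|α₁ − α₂|·ΔT = 12.3×10⁻⁶ × 189 = 0.002325.
1/(A₁E₁) + 1/(A₂E₂) = 1/(1125×109×10³) + 1/(1775×69×10³) = 1.632×10⁻⁸ N⁻¹.
So P = 0.002325 / 1.632×10⁻⁸ = 142.4 kN.
σ_{cast iron} = P/A₁ = 142400/1125 = 126.6 MPa, compressive.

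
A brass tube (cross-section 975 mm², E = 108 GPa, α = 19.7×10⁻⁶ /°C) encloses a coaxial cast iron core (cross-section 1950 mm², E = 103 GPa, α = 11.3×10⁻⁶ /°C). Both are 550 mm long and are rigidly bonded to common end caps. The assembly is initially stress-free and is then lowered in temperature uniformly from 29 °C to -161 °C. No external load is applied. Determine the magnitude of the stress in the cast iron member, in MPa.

σ ≈ 56.5 MPa (compressive)

Both members must finish at the same length. With the larger α, the brass tends to over-contract; the plates restrain it, putting the brass in tension and the cast iron in compression. With no external load the two internal forces are equal and opposite, magnitude P.
Setting the final lengths equal and cancelling L: (α₁ − α₂)ΔT = P/(A₁E₁) + P/(A₂E₂).
|α₁ − α₂|·ΔT = 8.4×10⁻⁶ × 190 = 0.001596.
1/(A₁E₁) + 1/(A₂E₂) = 1/(975×108×10³) + 1/(1950×103×10³) = 1.448×10⁻⁸ N⁻¹.
So P = 0.001596 / 1.448×10⁻⁸ = 110.3 kN.
σ_{cast iron} = P/A₂ = 110300/1950 = 56.54 MPa, compressive.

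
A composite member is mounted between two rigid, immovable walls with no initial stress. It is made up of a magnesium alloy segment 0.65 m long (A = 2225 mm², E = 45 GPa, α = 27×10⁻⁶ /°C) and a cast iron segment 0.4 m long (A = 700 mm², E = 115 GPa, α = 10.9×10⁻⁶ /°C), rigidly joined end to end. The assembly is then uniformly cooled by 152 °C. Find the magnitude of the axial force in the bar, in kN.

P ≈ 291 kN (tensile)

If the supports were absent, the total length change would be Σ αᵢΔT Lᵢ = 27×10⁻⁶×152×650 + 10.9×10⁻⁶×152×400 = 3.33 mm.
The walls prevent any net length change, so an axial force P (same in every segment) develops. Compatibility: P · Σ Lᵢ/(AᵢEᵢ) = δ_free.
Σ Lᵢ/(AᵢEᵢ) = 650/(2225×45×10³) + 400/(700×115×10³) = 1.146×10⁻⁵ mm/N.
So P = 3.33 / 1.146×10⁻⁵ = 290.6 kN, tensile.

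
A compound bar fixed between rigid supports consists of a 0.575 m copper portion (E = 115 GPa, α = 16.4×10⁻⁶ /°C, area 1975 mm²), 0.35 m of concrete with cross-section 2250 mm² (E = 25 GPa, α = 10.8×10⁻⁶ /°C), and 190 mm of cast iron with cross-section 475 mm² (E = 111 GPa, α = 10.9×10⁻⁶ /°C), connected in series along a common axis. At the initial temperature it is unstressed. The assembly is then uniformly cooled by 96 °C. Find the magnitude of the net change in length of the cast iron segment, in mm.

If the supports were absent, the total length change would be Σ αᵢΔT Lᵢ = 16.4×10⁻⁶×96×575 + 10.8×10⁻⁶×96×350 + 10.9×10⁻⁶×96×190 = 1.467 mm.
The walls prevent any net length change, so an axial force P (same in every segment) develops. Compatibility: P · Σ Lᵢ/(AᵢEᵢ) = δ_free.
The series flexibility is Σ Lᵢ/(AᵢEᵢ) = 575/(1975×115×10³) + 350/(2250×25×10³) + 190/(475×111×10³) = 1.236×10⁻⁵ mm/N.
P = 1.467 / 1.236×10⁻⁵ = 118700 N = 118.7 kN, tensile.
For the cast iron segment, free thermal change = 10.9×10⁻⁶×96×190 = 0.1988 mm and elastic change from P = 118700×190/(475×111×10³) = 0.4278 mm; these oppose, so the net change is 0.229 mm (segment lengthens).

|ΔL| ≈ 0.229 mm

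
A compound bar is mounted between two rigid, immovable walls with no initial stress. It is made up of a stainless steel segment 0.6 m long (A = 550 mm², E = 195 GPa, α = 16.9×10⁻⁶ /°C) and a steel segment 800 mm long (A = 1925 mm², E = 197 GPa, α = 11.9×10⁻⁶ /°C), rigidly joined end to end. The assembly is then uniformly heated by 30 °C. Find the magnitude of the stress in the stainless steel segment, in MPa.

σ ≈ 139 MPa (compressive)

If the supports were absent, the total length change would be Σ αᵢΔT Lᵢ = 16.9×10⁻⁶×30×600 + 11.9×10⁻⁶×30×800 = 0.5898 mm.
Since the ends are fixed, an axial force P builds up, equal in every segment, with P · Σ Lᵢ/(AᵢEᵢ) = δ_free.
The series flexibility is Σ Lᵢ/(AᵢEᵢ) = 600/(550×195×10³) + 800/(1925×197×10³) = 7.704×10⁻⁶ mm/N.
So P = 0.5898 / 7.704×10⁻⁶ = 76.56 kN, compressive.
σ_{stainless steel} = P / A = 76560 / 550 = 139.2 MPa.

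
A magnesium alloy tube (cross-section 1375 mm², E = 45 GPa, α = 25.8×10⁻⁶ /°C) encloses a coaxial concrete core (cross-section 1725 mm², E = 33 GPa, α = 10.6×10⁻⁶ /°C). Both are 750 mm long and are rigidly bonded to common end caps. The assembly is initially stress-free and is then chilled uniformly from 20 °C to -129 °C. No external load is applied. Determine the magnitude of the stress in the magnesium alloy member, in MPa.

The magnesium alloy has the larger α, so on cooling it would change length more than the concrete if both were free. The rigid plates force a common final length, so the magnesium alloy is put into tension and the concrete into compression, with equal and opposite forces P (no external load).
Equating the net (thermal + elastic) strains gives |α₁ − α₂|·ΔT = P·[1/(A₁E₁) + 1/(A₂E₂)].
|α₁ − α₂|·ΔT = 15.2×10⁻⁶ × 149 = 0.002265.
1/(A₁E₁) + 1/(A₂E₂) = 1/(1375×45×10³) + 1/(1725×33×10³) = 3.373×10⁻⁸ N⁻¹.
So P = 0.002265 / 3.373×10⁻⁸ = 67.15 kN.
σ_{magnesium alloy} = P/A₁ = 67150/1375 = 48.83 MPa, tensile.

σ ≈ 48.8 MPa (tensile)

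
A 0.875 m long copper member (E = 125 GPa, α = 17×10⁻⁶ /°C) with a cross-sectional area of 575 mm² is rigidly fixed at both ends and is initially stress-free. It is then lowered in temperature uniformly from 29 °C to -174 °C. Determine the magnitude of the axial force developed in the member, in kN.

Full restraint means ε = 0, so the stress is σ = EαΔT = 125×10³ × 17×10⁻⁶ × 203 = 431.4 MPa.
P = AEαΔT = 575 × 125×10³ × 17×10⁻⁶ × 203 = 248 kN (tensile).

P ≈ 248 kN (tensile)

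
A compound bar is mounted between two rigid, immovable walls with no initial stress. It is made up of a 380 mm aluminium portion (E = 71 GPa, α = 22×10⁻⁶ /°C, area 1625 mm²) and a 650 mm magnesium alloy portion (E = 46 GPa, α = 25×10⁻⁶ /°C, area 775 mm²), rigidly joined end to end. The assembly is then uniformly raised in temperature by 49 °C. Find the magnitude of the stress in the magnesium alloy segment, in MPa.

σ ≈ 72.3 MPa (compressive)

Free thermal expansion of the whole bar: Σ αᵢΔT Lᵢ = 22×10⁻⁶×49×380 + 25×10⁻⁶×49×650 = 1.206 mm.
Since the ends are fixed, an axial force P builds up, equal in every segment, with P · Σ Lᵢ/(AᵢEᵢ) = δ_free.
Σ Lᵢ/(AᵢEᵢ) = 380/(1625×71×10³) + 650/(775×46×10³) = 2.153×10⁻⁵ mm/N.
P = 1.206 / 2.153×10⁻⁵ = 56020 N = 56.02 kN, compressive.
σ_{magnesium alloy} = P / A = 56020 / 775 = 72.28 MPa.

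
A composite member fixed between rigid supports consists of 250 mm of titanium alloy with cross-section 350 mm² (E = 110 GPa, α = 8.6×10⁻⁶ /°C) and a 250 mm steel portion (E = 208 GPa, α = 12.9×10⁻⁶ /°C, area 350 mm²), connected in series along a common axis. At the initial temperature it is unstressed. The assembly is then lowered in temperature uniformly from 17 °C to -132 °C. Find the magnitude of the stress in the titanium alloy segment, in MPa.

If the supports were absent, the total length change would be Σ αᵢΔT Lᵢ = 8.6×10⁻⁶×149×250 + 12.9×10⁻⁶×149×250 = 0.8009 mm.
The walls prevent any net length change, so an axial force P (same in every segment) develops. Compatibility: P · Σ Lᵢ/(AᵢEᵢ) = δ_free.
The series flexibility is Σ Lᵢ/(AᵢEᵢ) = 250/(350×110×10³) + 250/(350×208×10³) = 9.928×10⁻⁶ mm/N.
So P = 0.8009 / 9.928×10⁻⁶ = 80.67 kN, tensile.
σ_{titanium alloy} = P / A = 80670 / 350 = 230.5 MPa.

σ ≈ 230 MPa (tensile)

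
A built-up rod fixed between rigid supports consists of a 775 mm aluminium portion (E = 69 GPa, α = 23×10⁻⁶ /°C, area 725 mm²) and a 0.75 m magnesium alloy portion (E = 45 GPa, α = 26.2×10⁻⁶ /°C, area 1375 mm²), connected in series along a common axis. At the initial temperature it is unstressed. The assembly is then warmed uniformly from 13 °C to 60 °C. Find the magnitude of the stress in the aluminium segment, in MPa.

With the walls removed the bar would change length by δ_free = Σ αᵢΔT Lᵢ = 23×10⁻⁶×47×775 + 26.2×10⁻⁶×47×750 = 1.761 mm.
The walls prevent any net length change, so an axial force P (same in every segment) develops. Compatibility: P · Σ Lᵢ/(AᵢEᵢ) = δ_free.
Σ Lᵢ/(AᵢEᵢ) = 775/(725×69×10³) + 750/(1375×45×10³) = 2.761×10⁻⁵ mm/N.
Hence P = δ_free / Σ(L/AE) = 1.761/2.761×10⁻⁵ = 63.79 kN (compressive).
σ_{aluminium} = P / A = 63790 / 725 = 87.98 MPa.

σ ≈ 88 MPa (compressive)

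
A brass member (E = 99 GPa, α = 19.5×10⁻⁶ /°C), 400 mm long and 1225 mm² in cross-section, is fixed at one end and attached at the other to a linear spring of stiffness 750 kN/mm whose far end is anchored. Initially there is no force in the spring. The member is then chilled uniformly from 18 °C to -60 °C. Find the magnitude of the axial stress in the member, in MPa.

σ ≈ 107 MPa (tensile)

Free thermal contraction: δ_free = αΔT L = 19.5×10⁻⁶ × 78 × 400 = 0.6084 mm.
With a force P in the spring, the elastic change of the member is PL/(AE) and that of the spring is P/k; compatibility requires their sum to equal δ_free.
So P = δ_free / [L/(AE) + 1/k] = 0.6084 / [ 400/(1225×99×10³) + 1/(750×10³) ].
P = 0.6084 / 4.632×10⁻⁶ = 131400 N.
σ = P/A = 131400/1225 = 107.2 MPa.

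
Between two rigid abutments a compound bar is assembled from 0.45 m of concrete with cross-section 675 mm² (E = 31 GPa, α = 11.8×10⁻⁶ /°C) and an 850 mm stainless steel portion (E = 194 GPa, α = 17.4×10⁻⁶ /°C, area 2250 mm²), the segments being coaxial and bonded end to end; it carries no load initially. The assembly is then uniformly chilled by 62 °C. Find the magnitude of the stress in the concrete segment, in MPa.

With the walls removed the bar would change length by δ_free = Σ αᵢΔT Lᵢ = 11.8×10⁻⁶×62×450 + 17.4×10⁻⁶×62×850 = 1.246 mm.
Since the ends are fixed, an axial force P builds up, equal in every segment, with P · Σ Lᵢ/(AᵢEᵢ) = δ_free.
Σ Lᵢ/(AᵢEᵢ) = 450/(675×31×10³) + 850/(2250×194×10³) = 2.345×10⁻⁵ mm/N.
So P = 1.246 / 2.345×10⁻⁵ = 53.14 kN, tensile.
σ_{concrete} = P / A = 53140 / 675 = 78.72 MPa.

σ ≈ 78.7 MPa (tensile)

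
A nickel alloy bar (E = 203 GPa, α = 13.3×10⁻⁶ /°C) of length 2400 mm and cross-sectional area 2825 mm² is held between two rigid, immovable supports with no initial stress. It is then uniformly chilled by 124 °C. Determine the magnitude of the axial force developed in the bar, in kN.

With zero net strain, σ = E·αΔT = 203 GPa × 13.3×10⁻⁶ × 124 = 334.8 MPa.
Axial force P = σA = 334.8 × 2825 = 945800 N = 945.8 kN, tensile.

P ≈ 946 kN (tensile)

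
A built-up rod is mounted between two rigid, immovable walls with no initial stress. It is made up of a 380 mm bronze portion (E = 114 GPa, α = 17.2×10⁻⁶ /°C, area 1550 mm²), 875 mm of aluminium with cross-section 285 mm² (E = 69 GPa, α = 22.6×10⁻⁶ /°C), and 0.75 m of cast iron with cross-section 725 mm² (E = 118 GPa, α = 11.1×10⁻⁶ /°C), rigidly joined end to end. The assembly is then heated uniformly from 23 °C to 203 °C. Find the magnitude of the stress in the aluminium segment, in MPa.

σ ≈ 395 MPa (compressive)

If the supports were absent, the total length change would be Σ αᵢΔT Lᵢ = 17.2×10⁻⁶×180×380 + 22.6×10⁻⁶×180×875 + 11.1×10⁻⁶×180×750 = 6.234 mm.
The rigid supports impose zero overall length change; the single axial force P common to all segments must satisfy P Σ Lᵢ/(AᵢEᵢ) = δ_free.
The series flexibility is Σ Lᵢ/(AᵢEᵢ) = 380/(1550×114×10³) + 875/(285×69×10³) + 750/(725×118×10³) = 5.541×10⁻⁵ mm/N.
P = 6.234 / 5.541×10⁻⁵ = 112500 N = 112.5 kN, compressive.
σ_{aluminium} = P / A = 112500 / 285 = 394.8 MPa.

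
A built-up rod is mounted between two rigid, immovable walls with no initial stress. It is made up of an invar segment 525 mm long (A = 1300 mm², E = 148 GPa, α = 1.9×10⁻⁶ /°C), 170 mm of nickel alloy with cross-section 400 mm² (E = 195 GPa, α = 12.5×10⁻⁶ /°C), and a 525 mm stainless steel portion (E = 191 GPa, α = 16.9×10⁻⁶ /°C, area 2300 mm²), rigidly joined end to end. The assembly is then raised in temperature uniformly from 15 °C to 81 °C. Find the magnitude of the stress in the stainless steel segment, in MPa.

σ ≈ 56.4 MPa (compressive)

Free thermal expansion of the whole bar: Σ αᵢΔT Lᵢ = 1.9×10⁻⁶×66×525 + 12.5×10⁻⁶×66×170 + 16.9×10⁻⁶×66×525 = 0.7917 mm.
The rigid supports impose zero overall length change; the single axial force P common to all segments must satisfy P Σ Lᵢ/(AᵢEᵢ) = δ_free.
Σ Lᵢ/(AᵢEᵢ) = 525/(1300×148×10³) + 170/(400×195×10³) + 525/(2300×191×10³) = 6.103×10⁻⁶ mm/N.
P = 0.7917 / 6.103×10⁻⁶ = 129700 N = 129.7 kN, compressive.
σ_{stainless steel} = P / A = 129700 / 2300 = 56.4 MPa.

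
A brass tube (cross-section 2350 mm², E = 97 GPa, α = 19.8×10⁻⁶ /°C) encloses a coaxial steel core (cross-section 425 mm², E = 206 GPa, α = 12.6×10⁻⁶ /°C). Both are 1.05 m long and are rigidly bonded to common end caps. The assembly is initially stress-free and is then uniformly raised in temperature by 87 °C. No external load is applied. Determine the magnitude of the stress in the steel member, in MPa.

σ ≈ 93.2 MPa (tensile)

Both members must finish at the same length. With the larger α, the brass tends to over-expand; the plates restrain it, putting the brass in compression and the steel in tension. With no external load the two internal forces are equal and opposite, magnitude P.
Equating the net (thermal + elastic) strains gives |α₁ − α₂|·ΔT = P·[1/(A₁E₁) + 1/(A₂E₂)].
|α₁ − α₂|·ΔT = 7.2×10⁻⁶ × 87 = 0.0006264.
1/(A₁E₁) + 1/(A₂E₂) = 1/(2350×97×10³) + 1/(425×206×10³) = 1.581×10⁻⁸ N⁻¹.
So P = 0.0006264 / 1.581×10⁻⁸ = 39.62 kN.
σ_{steel} = P/A₂ = 39620/425 = 93.23 MPa, tensile.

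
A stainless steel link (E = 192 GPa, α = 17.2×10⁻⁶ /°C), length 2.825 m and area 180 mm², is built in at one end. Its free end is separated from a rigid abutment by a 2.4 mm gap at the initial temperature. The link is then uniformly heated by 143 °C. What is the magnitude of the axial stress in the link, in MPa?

σ ≈ 309 MPa (compressive)

Free thermal elongation = αΔT L = 17.2×10⁻⁶ × 143 × 2825 = 6.948 mm.
After closing the 2.4 mm clearance, 6.948 − 2.4 = 4.548 mm of expansion remains to be suppressed by the wall.
Compatibility: PL/(AE) = 4.548 mm, so σ = P/A = E × (4.548/2825) = 309.1 MPa.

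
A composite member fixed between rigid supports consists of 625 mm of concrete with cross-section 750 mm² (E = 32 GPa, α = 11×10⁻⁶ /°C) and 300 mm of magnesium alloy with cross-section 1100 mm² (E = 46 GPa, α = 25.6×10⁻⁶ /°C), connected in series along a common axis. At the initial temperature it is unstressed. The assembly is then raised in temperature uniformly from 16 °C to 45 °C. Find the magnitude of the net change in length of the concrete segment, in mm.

If the supports were absent, the total length change would be Σ αᵢΔT Lᵢ = 11×10⁻⁶×29×625 + 25.6×10⁻⁶×29×300 = 0.4221 mm.
The walls prevent any net length change, so an axial force P (same in every segment) develops. Compatibility: P · Σ Lᵢ/(AᵢEᵢ) = δ_free.
Σ Lᵢ/(AᵢEᵢ) = 625/(750×32×10³) + 300/(1100×46×10³) = 3.197×10⁻⁵ mm/N.
P = 0.4221 / 3.197×10⁻⁵ = 13200 N = 13.2 kN, compressive.
For the concrete segment, free thermal change = 11×10⁻⁶×29×625 = 0.1994 mm and elastic change from P = 13200×625/(750×32×10³) = 0.3438 mm; these oppose, so the net change is 0.144 mm (segment shortens).

|ΔL| ≈ 0.144 mm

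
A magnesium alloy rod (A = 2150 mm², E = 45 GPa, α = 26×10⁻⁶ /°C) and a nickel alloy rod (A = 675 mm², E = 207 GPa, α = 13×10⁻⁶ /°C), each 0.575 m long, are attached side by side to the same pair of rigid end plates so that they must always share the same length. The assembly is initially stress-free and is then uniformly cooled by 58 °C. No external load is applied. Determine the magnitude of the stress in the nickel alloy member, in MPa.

Both members must finish at the same length. With the larger α, the magnesium alloy tends to over-contract; the plates restrain it, putting the magnesium alloy in tension and the nickel alloy in compression. With no external load the two internal forces are equal and opposite, magnitude P.
Compatibility of the two members (thermal + elastic change equal): (α₁ − α₂)ΔT = P·[1/(A₁E₁) + 1/(A₂E₂)].
|α₁ − α₂|·ΔT = 13×10⁻⁶ × 58 = 0.000754.
1/(A₁E₁) + 1/(A₂E₂) = 1/(2150×45×10³) + 1/(675×207×10³) = 1.749×10⁻⁸ N⁻¹.
P = 0.000754 / 1.749×10⁻⁸ = 43100 N = 43.1 kN.
σ_{nickel alloy} = P/A₂ = 43100/675 = 63.86 MPa, compressive.

σ ≈ 63.9 MPa (compressive)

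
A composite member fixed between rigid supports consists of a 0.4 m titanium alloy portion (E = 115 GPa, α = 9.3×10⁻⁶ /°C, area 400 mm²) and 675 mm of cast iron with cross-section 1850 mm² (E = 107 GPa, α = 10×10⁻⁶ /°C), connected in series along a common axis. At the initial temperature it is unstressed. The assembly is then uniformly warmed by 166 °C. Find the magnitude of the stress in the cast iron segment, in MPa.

With the walls removed the bar would change length by δ_free = Σ αᵢΔT Lᵢ = 9.3×10⁻⁶×166×400 + 10×10⁻⁶×166×675 = 1.738 mm.
The rigid supports impose zero overall length change; the single axial force P common to all segments must satisfy P Σ Lᵢ/(AᵢEᵢ) = δ_free.
The series flexibility is Σ Lᵢ/(AᵢEᵢ) = 400/(400×115×10³) + 675/(1850×107×10³) = 1.211×10⁻⁵ mm/N.
Hence P = δ_free / Σ(L/AE) = 1.738/1.211×10⁻⁵ = 143.6 kN (compressive).
σ_{cast iron} = P / A = 143600 / 1850 = 77.61 MPa.

σ ≈ 77.6 MPa (compressive)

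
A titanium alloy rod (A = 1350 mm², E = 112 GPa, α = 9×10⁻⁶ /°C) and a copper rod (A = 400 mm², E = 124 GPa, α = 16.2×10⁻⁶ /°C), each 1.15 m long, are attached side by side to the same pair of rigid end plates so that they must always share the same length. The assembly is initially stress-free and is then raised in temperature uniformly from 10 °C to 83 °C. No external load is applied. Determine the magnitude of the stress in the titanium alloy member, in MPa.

The copper has the larger α, so on heating it would change length more than the titanium alloy if both were free. The rigid plates force a common final length, so the copper is put into compression and the titanium alloy into tension, with equal and opposite forces P (no external load).
Setting the final lengths equal and cancelling L: (α₁ − α₂)ΔT = P/(A₁E₁) + P/(A₂E₂).
|α₁ − α₂|·ΔT = 7.2×10⁻⁶ × 73 = 0.0005256.
1/(A₁E₁) + 1/(A₂E₂) = 1/(1350×112×10³) + 1/(400×124×10³) = 2.678×10⁻⁸ N⁻¹.
So P = 0.0005256 / 2.678×10⁻⁸ = 19.63 kN.
σ_{titanium alloy} = P/A₁ = 19630/1350 = 14.54 MPa, tensile.

σ ≈ 14.5 MPa (tensile)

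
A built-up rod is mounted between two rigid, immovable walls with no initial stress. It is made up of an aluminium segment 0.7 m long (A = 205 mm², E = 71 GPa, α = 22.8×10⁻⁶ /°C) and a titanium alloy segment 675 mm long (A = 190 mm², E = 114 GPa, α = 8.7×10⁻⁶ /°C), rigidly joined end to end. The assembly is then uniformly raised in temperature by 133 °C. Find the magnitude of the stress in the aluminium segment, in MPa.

With the walls removed the bar would change length by δ_free = Σ αᵢΔT Lᵢ = 22.8×10⁻⁶×133×700 + 8.7×10⁻⁶×133×675 = 2.904 mm.
The walls prevent any net length change, so an axial force P (same in every segment) develops. Compatibility: P · Σ Lᵢ/(AᵢEᵢ) = δ_free.
The series flexibility is Σ Lᵢ/(AᵢEᵢ) = 700/(205×71×10³) + 675/(190×114×10³) = 7.926×10⁻⁵ mm/N.
So P = 2.904 / 7.926×10⁻⁵ = 36.64 kN, compressive.
σ_{aluminium} = P / A = 36640 / 205 = 178.7 MPa.

σ ≈ 179 MPa (compressive)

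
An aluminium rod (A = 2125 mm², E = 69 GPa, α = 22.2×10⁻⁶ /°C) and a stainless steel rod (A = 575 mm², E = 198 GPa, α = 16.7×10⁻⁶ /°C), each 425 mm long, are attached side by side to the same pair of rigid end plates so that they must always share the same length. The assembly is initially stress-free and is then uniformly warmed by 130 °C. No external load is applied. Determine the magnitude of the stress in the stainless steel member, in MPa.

σ ≈ 79.7 MPa (tensile)

Equilibrium of a rigid end plate with no external load gives equal and opposite internal forces ±P in the two members. Since α_{aluminium} > α_{stainless steel}, heating drives the aluminium into compression and the stainless steel into tension.
Equating the net (thermal + elastic) strains gives |α₁ − α₂|·ΔT = P·[1/(A₁E₁) + 1/(A₂E₂)].
|α₁ − α₂|·ΔT = 5.5×10⁻⁶ × 130 = 0.000715.
1/(A₁E₁) + 1/(A₂E₂) = 1/(2125×69×10³) + 1/(575×198×10³) = 1.56×10⁻⁸ N⁻¹.
P = 0.000715 / 1.56×10⁻⁸ = 45820 N = 45.82 kN.
σ_{stainless steel} = P/A₂ = 45820/575 = 79.69 MPa, tensile.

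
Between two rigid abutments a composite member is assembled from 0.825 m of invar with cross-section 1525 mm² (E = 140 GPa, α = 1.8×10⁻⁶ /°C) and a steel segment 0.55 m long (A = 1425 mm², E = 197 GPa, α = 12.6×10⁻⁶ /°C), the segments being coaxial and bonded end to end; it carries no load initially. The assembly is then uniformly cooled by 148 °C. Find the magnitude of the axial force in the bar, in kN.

P ≈ 214 kN (tensile)

With the walls removed the bar would change length by δ_free = Σ αᵢΔT Lᵢ = 1.8×10⁻⁶×148×825 + 12.6×10⁻⁶×148×550 = 1.245 mm.
The walls prevent any net length change, so an axial force P (same in every segment) develops. Compatibility: P · Σ Lᵢ/(AᵢEᵢ) = δ_free.
Σ Lᵢ/(AᵢEᵢ) = 825/(1525×140×10³) + 550/(1425×197×10³) = 5.823×10⁻⁶ mm/N.
Hence P = δ_free / Σ(L/AE) = 1.245/5.823×10⁻⁶ = 213.9 kN (tensile).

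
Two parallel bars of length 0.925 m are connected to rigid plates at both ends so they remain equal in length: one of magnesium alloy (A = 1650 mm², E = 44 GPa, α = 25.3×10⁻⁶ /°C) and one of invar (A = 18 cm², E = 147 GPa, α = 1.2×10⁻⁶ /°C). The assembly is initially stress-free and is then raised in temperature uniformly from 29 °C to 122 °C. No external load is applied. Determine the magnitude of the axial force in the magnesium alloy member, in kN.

P ≈ 128 kN (compressive in the magnesium alloy)

Equilibrium of a rigid end plate with no external load gives equal and opposite internal forces ±P in the two members. Since α_{magnesium alloy} > α_{invar}, heating drives the magnesium alloy into compression and the invar into tension.
Compatibility of the two members (thermal + elastic change equal): (α₁ − α₂)ΔT = P·[1/(A₁E₁) + 1/(A₂E₂)].
|α₁ − α₂|·ΔT = 24.1×10⁻⁶ × 93 = 0.002241.
1/(A₁E₁) + 1/(A₂E₂) = 1/(1650×44×10³) + 1/(1800×147×10³) = 1.755×10⁻⁸ N⁻¹.
So P = 0.002241 / 1.755×10⁻⁸ = 127.7 kN.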